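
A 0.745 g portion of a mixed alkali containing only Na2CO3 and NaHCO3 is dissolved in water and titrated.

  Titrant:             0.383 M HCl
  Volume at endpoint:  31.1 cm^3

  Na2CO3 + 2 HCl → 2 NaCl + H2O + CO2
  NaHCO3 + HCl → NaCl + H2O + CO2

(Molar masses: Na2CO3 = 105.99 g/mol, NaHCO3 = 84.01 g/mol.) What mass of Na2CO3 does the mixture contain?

n(HCl) = 0.0311 × 0.383 = 0.0119 mol
Let x = n(Na2CO3), y = n(NaHCO3).
Titrant: 2x + 1y = 0.0119;  mass: 105.99x + 84.01y = 0.745
Solving, x = 4.12 × 10^-3 mol, y = 3.67 × 10^-3 mol
mass of Na2CO3 = 4.12 × 10^-3 × 105.99 = 0.437 g

0.437 g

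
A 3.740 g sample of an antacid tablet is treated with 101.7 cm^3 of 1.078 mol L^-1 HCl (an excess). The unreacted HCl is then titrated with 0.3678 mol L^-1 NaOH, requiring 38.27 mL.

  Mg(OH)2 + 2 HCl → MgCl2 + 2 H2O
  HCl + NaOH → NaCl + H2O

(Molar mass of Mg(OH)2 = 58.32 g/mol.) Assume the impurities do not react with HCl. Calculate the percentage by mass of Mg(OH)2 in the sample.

74.50 %

n(HCl) added = 0.1017 × 1.078 = 0.1096 mol
n(NaOH) used in back-titration = 0.03827 × 0.3678 = 0.01408 mol
n(HCl) left over = 0.01408 mol (1:1 ratio)
n(HCl) consumed by analyte = 0.1096 − 0.01408 = 0.09556 mol
From the 1:2 ratio, n(Mg(OH)2) = 1/2 × 0.09556 = 0.04778 mol
mass of Mg(OH)2 = 0.04778 × 58.32 = 2.786 g
% Mg(OH)2 = 2.786 / 3.740 × 100 = 74.50 %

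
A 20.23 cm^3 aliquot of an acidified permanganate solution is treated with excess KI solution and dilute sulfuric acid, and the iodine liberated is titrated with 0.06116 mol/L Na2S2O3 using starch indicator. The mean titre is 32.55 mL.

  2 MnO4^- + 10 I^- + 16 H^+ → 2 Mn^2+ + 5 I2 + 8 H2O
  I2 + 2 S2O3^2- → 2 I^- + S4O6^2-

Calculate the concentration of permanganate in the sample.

0.01968 mol/L

n(S2O3^2-) = 0.03255 × 0.06116 = 1.991 × 10^-3 mol
n(I2) = n(S2O3^2-)/2 = 9.954 × 10^-4 mol
From the 2:5 ratio, n(MnO4^-) in the aliquot = 2/5 × 9.954 × 10^-4 = 3.982 × 10^-4 mol
[MnO4^-] = 3.982 × 10^-4 / 0.02023 = 0.01968 mol/L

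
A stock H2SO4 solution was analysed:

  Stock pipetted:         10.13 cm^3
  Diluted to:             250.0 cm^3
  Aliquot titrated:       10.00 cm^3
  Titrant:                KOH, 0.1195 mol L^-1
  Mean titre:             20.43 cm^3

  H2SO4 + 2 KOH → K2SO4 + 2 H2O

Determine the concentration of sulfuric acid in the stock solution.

n(KOH) = 0.02043 × 0.1195 = 2.441 × 10^-3 mol
From the 1:2 ratio, n(H2SO4) in the aliquot = 1/2 × 2.441 × 10^-3 = 1.221 × 10^-3 mol
[H2SO4]_dilute = 1.221 × 10^-3 / 0.01000 = 0.1221 mol/L
Dilution factor = 250.0 / 10.13 = 24.68
[H2SO4]_stock = 0.1221 × 24.68 = 3.013 mol/L

3.013 mol/L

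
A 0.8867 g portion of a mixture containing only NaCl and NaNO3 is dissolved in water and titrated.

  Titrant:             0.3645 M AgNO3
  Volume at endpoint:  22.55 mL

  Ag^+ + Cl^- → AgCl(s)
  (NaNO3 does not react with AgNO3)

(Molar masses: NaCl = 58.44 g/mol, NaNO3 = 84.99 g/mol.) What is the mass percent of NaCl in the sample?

n(AgNO3) = 0.02255 × 0.3645 = 8.219 × 10^-3 mol
Let x = n(NaCl), y = n(NaNO3).
Titrant: 1x = 8.219 × 10^-3;  mass: 58.44x + 84.99y = 0.8867
Solving, x = 8.219 × 10^-3 mol, y = 4.781 × 10^-3 mol
mass of NaCl = 8.219 × 10^-3 × 58.44 = 0.4803 g
% NaCl = 0.4803 / 0.8867 × 100 = 54.17 %

54.17 %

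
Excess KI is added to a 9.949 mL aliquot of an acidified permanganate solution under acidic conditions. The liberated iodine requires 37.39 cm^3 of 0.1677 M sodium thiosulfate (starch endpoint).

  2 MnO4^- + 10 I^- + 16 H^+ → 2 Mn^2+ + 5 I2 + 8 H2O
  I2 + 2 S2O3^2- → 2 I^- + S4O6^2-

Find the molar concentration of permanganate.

n(S2O3^2-) = 0.03739 × 0.1677 = 6.270 × 10^-3 mol
n(I2) = n(S2O3^2-)/2 = 3.135 × 10^-3 mol
From the 2:5 ratio, n(MnO4^-) in the aliquot = 2/5 × 3.135 × 10^-3 = 1.254 × 10^-3 mol
[MnO4^-] = 1.254 × 10^-3 / 0.009949 = 0.1260 mol/L

0.1260 M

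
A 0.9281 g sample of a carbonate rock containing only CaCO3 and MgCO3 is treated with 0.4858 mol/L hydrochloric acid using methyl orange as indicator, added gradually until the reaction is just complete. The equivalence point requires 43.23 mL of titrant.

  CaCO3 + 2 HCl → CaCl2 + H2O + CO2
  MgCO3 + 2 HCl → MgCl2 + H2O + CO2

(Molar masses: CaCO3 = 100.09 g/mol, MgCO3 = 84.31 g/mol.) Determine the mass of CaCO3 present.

0.2715 g

n(HCl) = 0.04323 × 0.4858 = 0.02100 mol
Let x = n(CaCO3), y = n(MgCO3).
Titrant: 2x + 2y = 0.02100;  mass: 100.09x + 84.31y = 0.9281
Solving, x = 2.712 × 10^-3 mol, y = 7.788 × 10^-3 mol
mass of CaCO3 = 2.712 × 10^-3 × 100.09 = 0.2715 g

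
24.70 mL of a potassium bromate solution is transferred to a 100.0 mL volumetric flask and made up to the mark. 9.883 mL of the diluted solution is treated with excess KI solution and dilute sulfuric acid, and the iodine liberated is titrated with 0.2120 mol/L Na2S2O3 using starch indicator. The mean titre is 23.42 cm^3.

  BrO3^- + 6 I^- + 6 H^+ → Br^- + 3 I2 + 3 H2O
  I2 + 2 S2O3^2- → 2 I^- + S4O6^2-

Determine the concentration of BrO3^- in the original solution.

0.3390 mol/L

n(S2O3^2-) = 0.02342 × 0.2120 = 4.965 × 10^-3 mol
n(I2) = n(S2O3^2-)/2 = 2.483 × 10^-3 mol
From the 1:3 ratio, n(BrO3^-) in the aliquot = 1/3 × 2.483 × 10^-3 = 8.275 × 10^-4 mol
[BrO3^-]_dilute = 8.275 × 10^-4 / 0.009883 = 0.08373 mol/L
[BrO3^-]_original = 0.08373 × 100.0/24.70 = 0.3390 mol/L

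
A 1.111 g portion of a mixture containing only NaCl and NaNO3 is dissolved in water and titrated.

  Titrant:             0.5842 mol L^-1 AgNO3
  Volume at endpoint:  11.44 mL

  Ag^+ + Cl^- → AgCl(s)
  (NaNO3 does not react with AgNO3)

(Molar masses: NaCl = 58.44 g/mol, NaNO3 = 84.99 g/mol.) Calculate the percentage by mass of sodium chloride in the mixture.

n(AgNO3) = 0.01144 × 0.5842 = 6.683 × 10^-3 mol
Let x = n(NaCl), y = n(NaNO3).
Titrant: 1x = 6.683 × 10^-3;  mass: 58.44x + 84.99y = 1.111
Solving, x = 6.683 × 10^-3 mol, y = 8.477 × 10^-3 mol
mass of NaCl = 6.683 × 10^-3 × 58.44 = 0.3906 g
% NaCl = 0.3906 / 1.111 × 100 = 35.15 %

35.15 %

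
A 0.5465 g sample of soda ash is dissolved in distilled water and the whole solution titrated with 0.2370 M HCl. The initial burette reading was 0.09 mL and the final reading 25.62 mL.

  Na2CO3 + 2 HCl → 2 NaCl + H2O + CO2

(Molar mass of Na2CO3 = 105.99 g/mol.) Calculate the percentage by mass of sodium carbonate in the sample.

58.67 %

n(HCl) = 0.02553 L × 0.2370 mol/L = 6.051 × 10^-3 mol
From the 1:2 ratio, n(Na2CO3) = 1/2 × 6.051 × 10^-3 = 3.025 × 10^-3 mol
mass of Na2CO3 = 3.025 × 10^-3 × 105.99 g/mol = 0.3207 g
% Na2CO3 = 0.3207 / 0.5465 × 100 = 58.67 %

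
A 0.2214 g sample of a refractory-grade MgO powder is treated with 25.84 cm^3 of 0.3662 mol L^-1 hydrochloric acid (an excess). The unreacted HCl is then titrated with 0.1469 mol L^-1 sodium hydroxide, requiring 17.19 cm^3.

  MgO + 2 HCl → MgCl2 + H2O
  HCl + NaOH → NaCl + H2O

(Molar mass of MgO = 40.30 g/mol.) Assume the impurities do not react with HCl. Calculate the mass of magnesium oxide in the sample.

n(HCl) added = 0.02584 × 0.3662 = 9.463 × 10^-3 mol
n(NaOH) used in back-titration = 0.01719 × 0.1469 = 2.525 × 10^-3 mol
n(HCl) left over = 2.525 × 10^-3 mol (1:1 ratio)
n(HCl) consumed by analyte = 9.463 × 10^-3 − 2.525 × 10^-3 = 6.937 × 10^-3 mol
From the 1:2 ratio, n(MgO) = 1/2 × 6.937 × 10^-3 = 3.469 × 10^-3 mol
mass of MgO = 3.469 × 10^-3 × 40.30 = 0.1398 g

0.1398 g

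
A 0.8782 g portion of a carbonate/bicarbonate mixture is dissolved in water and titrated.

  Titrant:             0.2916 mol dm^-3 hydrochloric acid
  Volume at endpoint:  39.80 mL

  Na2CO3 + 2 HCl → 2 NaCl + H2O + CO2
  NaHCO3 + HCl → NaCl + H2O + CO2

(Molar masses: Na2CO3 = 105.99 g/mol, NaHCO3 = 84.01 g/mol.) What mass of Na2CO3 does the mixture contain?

n(HCl) = 0.03980 × 0.2916 = 0.01161 mol
Let x = n(Na2CO3), y = n(NaHCO3).
Titrant: 2x + 1y = 0.01161;  mass: 105.99x + 84.01y = 0.8782
Solving, x = 1.560 × 10^-3 mol, y = 8.485 × 10^-3 mol
mass of Na2CO3 = 1.560 × 10^-3 × 105.99 = 0.1654 g

0.1654 g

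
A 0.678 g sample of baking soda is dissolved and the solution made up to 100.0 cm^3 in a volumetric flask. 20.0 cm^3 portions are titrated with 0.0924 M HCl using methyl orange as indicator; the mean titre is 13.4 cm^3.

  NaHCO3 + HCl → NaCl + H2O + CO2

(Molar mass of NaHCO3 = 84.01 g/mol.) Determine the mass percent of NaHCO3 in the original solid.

76.7 %

n(HCl) per titration = 0.0134 × 0.0924 = 1.24 × 10^-3 mol
n(NaHCO3) in each aliquot = 1.24 × 10^-3 mol (1:1 ratio)
n(NaHCO3) in the whole flask = 1.24 × 10^-3 × 100.0/20.0 = 6.19 × 10^-3 mol
mass of NaHCO3 = 6.19 × 10^-3 × 84.01 = 0.520 g
% NaHCO3 = 0.520 / 0.678 × 100 = 76.7 %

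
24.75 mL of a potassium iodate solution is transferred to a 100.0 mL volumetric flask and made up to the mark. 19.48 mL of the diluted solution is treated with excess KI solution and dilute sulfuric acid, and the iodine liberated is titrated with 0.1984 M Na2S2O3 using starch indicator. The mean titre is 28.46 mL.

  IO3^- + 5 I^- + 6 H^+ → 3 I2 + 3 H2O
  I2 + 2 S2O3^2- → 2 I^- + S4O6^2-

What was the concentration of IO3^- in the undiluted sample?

n(S2O3^2-) = 0.02846 × 0.1984 = 5.646 × 10^-3 mol
n(I2) = n(S2O3^2-)/2 = 2.823 × 10^-3 mol
From the 1:3 ratio, n(IO3^-) in the aliquot = 1/3 × 2.823 × 10^-3 = 9.411 × 10^-4 mol
[IO3^-]_dilute = 9.411 × 10^-4 / 0.01948 = 0.04831 mol/L
[IO3^-]_original = 0.04831 × 100.0/24.75 = 0.1952 mol/L

0.1952 M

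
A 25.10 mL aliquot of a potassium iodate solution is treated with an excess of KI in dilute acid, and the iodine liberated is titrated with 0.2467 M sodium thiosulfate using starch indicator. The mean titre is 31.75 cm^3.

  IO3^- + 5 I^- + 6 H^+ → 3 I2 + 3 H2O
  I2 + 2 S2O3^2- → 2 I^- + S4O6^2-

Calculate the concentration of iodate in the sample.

0.05201 M

n(S2O3^2-) = 0.03175 × 0.2467 = 7.833 × 10^-3 mol
n(I2) = n(S2O3^2-)/2 = 3.916 × 10^-3 mol
From the 1:3 ratio, n(IO3^-) in the aliquot = 1/3 × 3.916 × 10^-3 = 1.305 × 10^-3 mol
[IO3^-] = 1.305 × 10^-3 / 0.02510 = 0.05201 mol/L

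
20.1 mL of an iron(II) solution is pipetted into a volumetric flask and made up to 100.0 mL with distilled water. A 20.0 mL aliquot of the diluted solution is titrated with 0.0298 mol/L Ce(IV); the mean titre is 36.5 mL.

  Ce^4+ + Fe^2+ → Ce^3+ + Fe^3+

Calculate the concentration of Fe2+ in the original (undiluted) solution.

n(Ce4+) = 0.0365 × 0.0298 = 1.09 × 10^-3 mol
n(Fe2+) in the aliquot = 1.09 × 10^-3 mol (1:1 ratio)
[Fe2+]_dilute = 1.09 × 10^-3 / 0.0200 = 0.0544 mol/L
Dilution factor = 100.0 / 20.1 = 4.975
[Fe2+]_stock = 0.0544 × 4.975 = 0.271 mol/L

0.271 mol/L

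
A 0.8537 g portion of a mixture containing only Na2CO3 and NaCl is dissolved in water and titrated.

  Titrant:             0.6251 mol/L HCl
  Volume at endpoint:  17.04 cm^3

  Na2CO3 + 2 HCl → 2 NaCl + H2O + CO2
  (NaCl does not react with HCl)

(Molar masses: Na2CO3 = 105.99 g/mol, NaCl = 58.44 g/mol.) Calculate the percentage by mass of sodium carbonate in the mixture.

n(HCl) = 0.01704 × 0.6251 = 0.01065 mol
Let x = n(Na2CO3), y = n(NaCl).
Titrant: 2x = 0.01065;  mass: 105.99x + 58.44y = 0.8537
Solving, x = 5.326 × 10^-3 mol, y = 4.949 × 10^-3 mol
mass of Na2CO3 = 5.326 × 10^-3 × 105.99 = 0.5645 g
% Na2CO3 = 0.5645 / 0.8537 × 100 = 66.12 %

66.12 %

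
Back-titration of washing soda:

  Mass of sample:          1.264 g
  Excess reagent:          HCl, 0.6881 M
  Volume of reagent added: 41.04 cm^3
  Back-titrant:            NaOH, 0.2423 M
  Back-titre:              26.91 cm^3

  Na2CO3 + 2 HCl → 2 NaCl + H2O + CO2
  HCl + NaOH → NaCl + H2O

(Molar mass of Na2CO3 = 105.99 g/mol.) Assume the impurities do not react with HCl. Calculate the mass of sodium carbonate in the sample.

1.151 g

n(HCl) added = 0.04104 × 0.6881 = 0.02824 mol
n(NaOH) used in back-titration = 0.02691 × 0.2423 = 6.520 × 10^-3 mol
n(HCl) left over = 6.520 × 10^-3 mol (1:1 ratio)
n(HCl) consumed by analyte = 0.02824 − 6.520 × 10^-3 = 0.02172 mol
From the 1:2 ratio, n(Na2CO3) = 1/2 × 0.02172 = 0.01086 mol
mass of Na2CO3 = 0.01086 × 105.99 = 1.151 g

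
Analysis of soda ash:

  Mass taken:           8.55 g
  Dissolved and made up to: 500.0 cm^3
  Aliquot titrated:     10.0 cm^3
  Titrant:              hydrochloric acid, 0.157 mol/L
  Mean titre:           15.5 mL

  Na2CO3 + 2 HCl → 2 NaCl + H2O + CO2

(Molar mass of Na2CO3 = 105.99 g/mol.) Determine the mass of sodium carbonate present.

6.45 g

n(HCl) per titration = 0.0155 × 0.157 = 2.43 × 10^-3 mol
From the 1:2 ratio, n(Na2CO3) in each aliquot = 1/2 × 2.43 × 10^-3 = 1.22 × 10^-3 mol
n(Na2CO3) in the whole flask = 1.22 × 10^-3 × 500.0/10.0 = 0.0608 mol
mass of Na2CO3 = 0.0608 × 105.99 = 6.45 g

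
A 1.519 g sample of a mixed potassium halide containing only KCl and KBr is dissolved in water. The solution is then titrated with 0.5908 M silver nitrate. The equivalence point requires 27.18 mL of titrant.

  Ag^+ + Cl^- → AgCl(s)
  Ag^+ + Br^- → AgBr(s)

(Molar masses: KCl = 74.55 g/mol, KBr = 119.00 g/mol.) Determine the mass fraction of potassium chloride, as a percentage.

43.27 %

n(AgNO3) = 0.02718 × 0.5908 = 0.01606 mol
Let x = n(KCl), y = n(KBr).
Titrant: 1x + 1y = 0.01606;  mass: 74.55x + 119.00y = 1.519
Solving, x = 8.817 × 10^-3 mol, y = 7.241 × 10^-3 mol
mass of KCl = 8.817 × 10^-3 × 74.55 = 0.6573 g
% KCl = 0.6573 / 1.519 × 100 = 43.27 %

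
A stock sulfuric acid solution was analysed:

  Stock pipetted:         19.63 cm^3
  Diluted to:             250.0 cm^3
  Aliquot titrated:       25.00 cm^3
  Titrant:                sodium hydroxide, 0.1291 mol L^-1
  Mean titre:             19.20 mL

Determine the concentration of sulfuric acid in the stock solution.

H2SO4 + 2 NaOH → Na2SO4 + 2 H2O
n(NaOH) = 0.01920 × 0.1291 = 2.479 × 10^-3 mol
From the 1:2 ratio, n(H2SO4) in the aliquot = 1/2 × 2.479 × 10^-3 = 1.239 × 10^-3 mol
[H2SO4]_dilute = 1.239 × 10^-3 / 0.02500 = 0.04957 mol/L
Dilution factor = 250.0 / 19.63 = 12.74
[H2SO4]_stock = 0.04957 × 12.74 = 0.6314 mol/L

0.6314 mol/L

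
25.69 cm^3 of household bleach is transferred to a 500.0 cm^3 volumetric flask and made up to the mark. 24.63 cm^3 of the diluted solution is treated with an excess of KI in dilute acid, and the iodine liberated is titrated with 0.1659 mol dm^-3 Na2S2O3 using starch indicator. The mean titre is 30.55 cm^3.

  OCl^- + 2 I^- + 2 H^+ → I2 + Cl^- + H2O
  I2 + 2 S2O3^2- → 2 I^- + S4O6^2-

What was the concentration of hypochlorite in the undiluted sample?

n(S2O3^2-) = 0.03055 × 0.1659 = 5.068 × 10^-3 mol
n(I2) = n(S2O3^2-)/2 = 2.534 × 10^-3 mol
n(OCl^-) in the aliquot = 2.534 × 10^-3 mol (1:1 ratio)
[OCl^-]_dilute = 2.534 × 10^-3 / 0.02463 = 0.1029 mol/L
[OCl^-]_original = 0.1029 × 500.0/25.69 = 2.002 mol/L

2.002 mol/L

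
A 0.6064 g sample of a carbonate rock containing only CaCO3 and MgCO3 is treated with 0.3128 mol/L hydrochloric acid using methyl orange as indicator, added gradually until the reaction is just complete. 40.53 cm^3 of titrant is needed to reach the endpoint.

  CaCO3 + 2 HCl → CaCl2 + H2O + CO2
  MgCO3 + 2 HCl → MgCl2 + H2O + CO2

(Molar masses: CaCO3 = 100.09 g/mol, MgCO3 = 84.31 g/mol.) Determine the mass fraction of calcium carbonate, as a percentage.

n(HCl) = 0.04053 × 0.3128 = 0.01268 mol
Let x = n(CaCO3), y = n(MgCO3).
Titrant: 2x + 2y = 0.01268;  mass: 100.09x + 84.31y = 0.6064
Solving, x = 4.561 × 10^-3 mol, y = 1.778 × 10^-3 mol
mass of CaCO3 = 4.561 × 10^-3 × 100.09 = 0.4565 g
% CaCO3 = 0.4565 / 0.6064 × 100 = 75.28 %

75.28 %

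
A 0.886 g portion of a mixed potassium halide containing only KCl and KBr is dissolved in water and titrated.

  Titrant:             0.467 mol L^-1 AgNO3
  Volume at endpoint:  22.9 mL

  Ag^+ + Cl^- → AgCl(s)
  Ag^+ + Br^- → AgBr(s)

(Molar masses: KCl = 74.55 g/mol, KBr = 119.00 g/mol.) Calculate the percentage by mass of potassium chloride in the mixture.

73.2 %

n(AgNO3) = 0.0229 × 0.467 = 0.0107 mol
Let x = n(KCl), y = n(KBr).
Titrant: 1x + 1y = 0.0107;  mass: 74.55x + 119.00y = 0.886
Solving, x = 8.70 × 10^-3 mol, y = 2.00 × 10^-3 mol
mass of KCl = 8.70 × 10^-3 × 74.55 = 0.648 g
% KCl = 0.648 / 0.886 × 100 = 73.2 %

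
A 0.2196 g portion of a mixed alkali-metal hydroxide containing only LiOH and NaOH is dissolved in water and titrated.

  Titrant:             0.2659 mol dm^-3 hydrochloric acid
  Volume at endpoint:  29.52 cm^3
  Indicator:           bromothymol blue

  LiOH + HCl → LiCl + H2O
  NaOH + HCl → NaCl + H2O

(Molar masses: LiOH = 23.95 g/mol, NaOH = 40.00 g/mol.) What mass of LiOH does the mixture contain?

n(HCl) = 0.02952 × 0.2659 = 7.849 × 10^-3 mol
Let x = n(LiOH), y = n(NaOH).
Titrant: 1x + 1y = 7.849 × 10^-3;  mass: 23.95x + 40.00y = 0.2196
Solving, x = 5.880 × 10^-3 mol, y = 1.969 × 10^-3 mol
mass of LiOH = 5.880 × 10^-3 × 23.95 = 0.1408 g

0.1408 g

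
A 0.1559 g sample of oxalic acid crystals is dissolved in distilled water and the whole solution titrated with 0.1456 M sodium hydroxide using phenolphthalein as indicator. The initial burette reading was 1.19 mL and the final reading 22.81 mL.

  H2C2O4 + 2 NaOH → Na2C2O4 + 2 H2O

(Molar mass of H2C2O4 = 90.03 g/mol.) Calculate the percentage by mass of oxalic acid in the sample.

90.89 %

n(NaOH) = 0.02162 L × 0.1456 mol/L = 3.148 × 10^-3 mol
From the 1:2 ratio, n(H2C2O4) = 1/2 × 3.148 × 10^-3 = 1.574 × 10^-3 mol
mass of H2C2O4 = 1.574 × 10^-3 × 90.03 g/mol = 0.1417 g
% H2C2O4 = 0.1417 / 0.1559 × 100 = 90.89 %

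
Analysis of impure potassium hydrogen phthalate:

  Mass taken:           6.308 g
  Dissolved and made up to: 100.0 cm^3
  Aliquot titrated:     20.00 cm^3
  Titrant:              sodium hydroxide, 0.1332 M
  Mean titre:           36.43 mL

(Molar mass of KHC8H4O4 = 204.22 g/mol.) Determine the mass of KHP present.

4.955 g

KHC8H4O4 + NaOH → KNaC8H4O4 + H2O
n(NaOH) per titration = 0.03643 × 0.1332 = 4.852 × 10^-3 mol
n(KHC8H4O4) in each aliquot = 4.852 × 10^-3 mol (1:1 ratio)
n(KHC8H4O4) in the whole flask = 4.852 × 10^-3 × 100.0/20.00 = 0.02426 mol
mass of KHC8H4O4 = 0.02426 × 204.22 = 4.955 g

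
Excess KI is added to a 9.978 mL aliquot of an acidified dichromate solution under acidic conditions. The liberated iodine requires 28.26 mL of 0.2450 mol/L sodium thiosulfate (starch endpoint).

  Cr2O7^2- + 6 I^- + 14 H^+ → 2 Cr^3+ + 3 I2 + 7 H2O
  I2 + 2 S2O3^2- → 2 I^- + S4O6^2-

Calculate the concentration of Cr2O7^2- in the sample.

n(S2O3^2-) = 0.02826 × 0.2450 = 6.924 × 10^-3 mol
n(I2) = n(S2O3^2-)/2 = 3.462 × 10^-3 mol
From the 1:3 ratio, n(Cr2O7^2-) in the aliquot = 1/3 × 3.462 × 10^-3 = 1.154 × 10^-3 mol
[Cr2O7^2-] = 1.154 × 10^-3 / 0.009978 = 0.1156 mol/L

0.1156 mol/L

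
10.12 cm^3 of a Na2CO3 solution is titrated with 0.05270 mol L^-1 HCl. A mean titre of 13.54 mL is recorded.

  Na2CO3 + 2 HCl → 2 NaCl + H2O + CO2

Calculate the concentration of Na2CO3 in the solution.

0.03525 mol/L

n(HCl) = 0.01354 L × 0.05270 mol/L = 7.136 × 10^-4 mol
From the 1:2 mole ratio, n(Na2CO3) = 1/2 × 7.136 × 10^-4 = 3.568 × 10^-4 mol
[Na2CO3] = 3.568 × 10^-4 mol / 0.01012 L = 0.03525 mol/L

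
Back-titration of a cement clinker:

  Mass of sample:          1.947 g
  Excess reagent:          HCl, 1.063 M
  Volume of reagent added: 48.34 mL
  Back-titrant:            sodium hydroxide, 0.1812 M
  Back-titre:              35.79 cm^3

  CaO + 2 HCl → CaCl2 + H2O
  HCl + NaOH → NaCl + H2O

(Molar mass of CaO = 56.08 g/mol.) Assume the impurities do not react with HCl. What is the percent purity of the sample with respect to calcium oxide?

n(HCl) added = 0.04834 × 1.063 = 0.05139 mol
n(NaOH) used in back-titration = 0.03579 × 0.1812 = 6.485 × 10^-3 mol
n(HCl) left over = 6.485 × 10^-3 mol (1:1 ratio)
n(HCl) consumed by analyte = 0.05139 − 6.485 × 10^-3 = 0.04490 mol
From the 1:2 ratio, n(CaO) = 1/2 × 0.04490 = 0.02245 mol
mass of CaO = 0.02245 × 56.08 = 1.259 g
% CaO = 1.259 / 1.947 × 100 = 64.66 %

64.66 %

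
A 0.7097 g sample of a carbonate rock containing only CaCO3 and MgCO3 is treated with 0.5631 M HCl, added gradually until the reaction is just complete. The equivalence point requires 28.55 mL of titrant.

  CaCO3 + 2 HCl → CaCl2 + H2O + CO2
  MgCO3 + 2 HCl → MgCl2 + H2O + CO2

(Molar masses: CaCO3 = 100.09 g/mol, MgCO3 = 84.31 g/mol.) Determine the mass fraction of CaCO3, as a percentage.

28.59 %

n(HCl) = 0.02855 × 0.5631 = 0.01608 mol
Let x = n(CaCO3), y = n(MgCO3).
Titrant: 2x + 2y = 0.01608;  mass: 100.09x + 84.31y = 0.7097
Solving, x = 2.028 × 10^-3 mol, y = 6.011 × 10^-3 mol
mass of CaCO3 = 2.028 × 10^-3 × 100.09 = 0.2029 g
% CaCO3 = 0.2029 / 0.7097 × 100 = 28.59 %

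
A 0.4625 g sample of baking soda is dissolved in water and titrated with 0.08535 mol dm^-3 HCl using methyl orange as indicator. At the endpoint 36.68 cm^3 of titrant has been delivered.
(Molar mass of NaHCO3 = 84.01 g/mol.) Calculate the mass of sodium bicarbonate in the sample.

0.2630 g

NaHCO3 + HCl → NaCl + H2O + CO2
n(HCl) = 0.03668 L × 0.08535 mol/L = 3.131 × 10^-3 mol
n(NaHCO3) = 3.131 × 10^-3 mol (1:1 ratio)
mass of NaHCO3 = 3.131 × 10^-3 × 84.01 g/mol = 0.2630 g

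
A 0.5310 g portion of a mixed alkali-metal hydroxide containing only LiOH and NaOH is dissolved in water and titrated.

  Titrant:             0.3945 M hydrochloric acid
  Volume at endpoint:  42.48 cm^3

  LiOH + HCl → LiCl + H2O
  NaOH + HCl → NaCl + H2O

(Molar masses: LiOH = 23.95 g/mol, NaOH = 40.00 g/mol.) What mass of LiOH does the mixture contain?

0.2079 g

n(HCl) = 0.04248 × 0.3945 = 0.01676 mol
Let x = n(LiOH), y = n(NaOH).
Titrant: 1x + 1y = 0.01676;  mass: 23.95x + 40.00y = 0.5310
Solving, x = 8.681 × 10^-3 mol, y = 8.077 × 10^-3 mol
mass of LiOH = 8.681 × 10^-3 × 23.95 = 0.2079 g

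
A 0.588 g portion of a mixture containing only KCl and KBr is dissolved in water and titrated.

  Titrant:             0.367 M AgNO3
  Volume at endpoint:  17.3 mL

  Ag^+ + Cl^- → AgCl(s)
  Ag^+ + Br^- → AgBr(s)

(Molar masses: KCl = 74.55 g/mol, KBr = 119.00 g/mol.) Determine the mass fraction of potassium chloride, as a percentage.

n(AgNO3) = 0.0173 × 0.367 = 6.35 × 10^-3 mol
Let x = n(KCl), y = n(KBr).
Titrant: 1x + 1y = 6.35 × 10^-3;  mass: 74.55x + 119.00y = 0.588
Solving, x = 3.77 × 10^-3 mol, y = 2.58 × 10^-3 mol
mass of KCl = 3.77 × 10^-3 × 74.55 = 0.281 g
% KCl = 0.281 / 0.588 × 100 = 47.8 %

47.8 %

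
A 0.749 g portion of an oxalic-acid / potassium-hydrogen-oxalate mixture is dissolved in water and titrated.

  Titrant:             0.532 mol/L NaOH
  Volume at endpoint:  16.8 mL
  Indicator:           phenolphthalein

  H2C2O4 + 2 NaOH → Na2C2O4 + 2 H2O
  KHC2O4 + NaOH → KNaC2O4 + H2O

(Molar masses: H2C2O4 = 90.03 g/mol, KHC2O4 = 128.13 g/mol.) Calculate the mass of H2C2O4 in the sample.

n(NaOH) = 0.0168 × 0.532 = 8.94 × 10^-3 mol
Let x = n(H2C2O4), y = n(KHC2O4).
Titrant: 2x + 1y = 8.94 × 10^-3;  mass: 90.03x + 128.13y = 0.749
Solving, x = 2.38 × 10^-3 mol, y = 4.17 × 10^-3 mol
mass of H2C2O4 = 2.38 × 10^-3 × 90.03 = 0.215 g

0.215 g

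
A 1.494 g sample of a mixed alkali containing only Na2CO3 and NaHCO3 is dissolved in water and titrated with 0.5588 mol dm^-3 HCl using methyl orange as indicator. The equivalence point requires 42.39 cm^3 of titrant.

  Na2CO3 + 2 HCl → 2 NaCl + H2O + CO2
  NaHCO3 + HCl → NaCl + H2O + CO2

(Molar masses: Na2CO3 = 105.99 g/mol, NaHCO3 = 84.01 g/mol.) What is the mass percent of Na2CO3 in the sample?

56.73 %

n(HCl) = 0.04239 × 0.5588 = 0.02369 mol
Let x = n(Na2CO3), y = n(NaHCO3).
Titrant: 2x + 1y = 0.02369;  mass: 105.99x + 84.01y = 1.494
Solving, x = 7.996 × 10^-3 mol, y = 7.696 × 10^-3 mol
mass of Na2CO3 = 7.996 × 10^-3 × 105.99 = 0.8475 g
% Na2CO3 = 0.8475 / 1.494 × 100 = 56.73 %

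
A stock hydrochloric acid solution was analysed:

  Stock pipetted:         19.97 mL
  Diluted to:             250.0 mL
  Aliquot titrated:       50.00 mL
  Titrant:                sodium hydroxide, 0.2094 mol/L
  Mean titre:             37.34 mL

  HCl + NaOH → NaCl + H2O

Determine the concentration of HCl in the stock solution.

1.958 mol/L

n(NaOH) = 0.03734 × 0.2094 = 7.819 × 10^-3 mol
n(HCl) in the aliquot = 7.819 × 10^-3 mol (1:1 ratio)
[HCl]_dilute = 7.819 × 10^-3 / 0.05000 = 0.1564 mol/L
Dilution factor = 250.0 / 19.97 = 12.52
[HCl]_stock = 0.1564 × 12.52 = 1.958 mol/L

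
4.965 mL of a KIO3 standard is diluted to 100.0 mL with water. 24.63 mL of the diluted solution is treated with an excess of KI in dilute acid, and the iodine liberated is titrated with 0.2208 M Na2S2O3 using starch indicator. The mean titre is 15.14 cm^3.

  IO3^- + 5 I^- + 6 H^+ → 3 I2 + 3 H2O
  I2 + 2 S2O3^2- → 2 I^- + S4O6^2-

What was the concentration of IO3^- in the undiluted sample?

0.4556 M

n(S2O3^2-) = 0.01514 × 0.2208 = 3.343 × 10^-3 mol
n(I2) = n(S2O3^2-)/2 = 1.671 × 10^-3 mol
From the 1:3 ratio, n(IO3^-) in the aliquot = 1/3 × 1.671 × 10^-3 = 5.572 × 10^-4 mol
[IO3^-]_dilute = 5.572 × 10^-4 / 0.02463 = 0.02262 mol/L
[IO3^-]_original = 0.02262 × 100.0/4.965 = 0.4556 mol/L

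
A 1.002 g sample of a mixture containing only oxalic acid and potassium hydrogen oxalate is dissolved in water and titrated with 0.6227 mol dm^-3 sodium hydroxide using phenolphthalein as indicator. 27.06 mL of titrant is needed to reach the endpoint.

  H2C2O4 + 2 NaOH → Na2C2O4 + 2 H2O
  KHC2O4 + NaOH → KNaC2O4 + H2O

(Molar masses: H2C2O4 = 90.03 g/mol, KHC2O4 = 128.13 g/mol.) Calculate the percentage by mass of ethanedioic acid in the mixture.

62.54 %

n(NaOH) = 0.02706 × 0.6227 = 0.01685 mol
Let x = n(H2C2O4), y = n(KHC2O4).
Titrant: 2x + 1y = 0.01685;  mass: 90.03x + 128.13y = 1.002
Solving, x = 6.960 × 10^-3 mol, y = 2.930 × 10^-3 mol
mass of H2C2O4 = 6.960 × 10^-3 × 90.03 = 0.6266 g
% H2C2O4 = 0.6266 / 1.002 × 100 = 62.54 %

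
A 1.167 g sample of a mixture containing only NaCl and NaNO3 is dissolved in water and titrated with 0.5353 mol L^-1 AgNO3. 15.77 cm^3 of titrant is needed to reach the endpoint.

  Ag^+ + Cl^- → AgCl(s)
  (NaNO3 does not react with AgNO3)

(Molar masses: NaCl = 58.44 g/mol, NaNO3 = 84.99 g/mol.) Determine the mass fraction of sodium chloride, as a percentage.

42.27 %

n(AgNO3) = 0.01577 × 0.5353 = 8.442 × 10^-3 mol
Let x = n(NaCl), y = n(NaNO3).
Titrant: 1x = 8.442 × 10^-3;  mass: 58.44x + 84.99y = 1.167
Solving, x = 8.442 × 10^-3 mol, y = 7.926 × 10^-3 mol
mass of NaCl = 8.442 × 10^-3 × 58.44 = 0.4933 g
% NaCl = 0.4933 / 1.167 × 100 = 42.27 %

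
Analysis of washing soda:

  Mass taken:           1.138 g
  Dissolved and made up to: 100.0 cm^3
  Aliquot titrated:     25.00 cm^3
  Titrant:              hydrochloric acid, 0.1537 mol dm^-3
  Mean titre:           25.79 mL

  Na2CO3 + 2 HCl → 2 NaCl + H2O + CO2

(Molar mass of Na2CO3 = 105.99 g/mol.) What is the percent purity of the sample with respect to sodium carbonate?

73.84 %

n(HCl) per titration = 0.02579 × 0.1537 = 3.964 × 10^-3 mol
From the 1:2 ratio, n(Na2CO3) in each aliquot = 1/2 × 3.964 × 10^-3 = 1.982 × 10^-3 mol
n(Na2CO3) in the whole flask = 1.982 × 10^-3 × 100.0/25.00 = 7.928 × 10^-3 mol
mass of Na2CO3 = 7.928 × 10^-3 × 105.99 = 0.8403 g
% Na2CO3 = 0.8403 / 1.138 × 100 = 73.84 %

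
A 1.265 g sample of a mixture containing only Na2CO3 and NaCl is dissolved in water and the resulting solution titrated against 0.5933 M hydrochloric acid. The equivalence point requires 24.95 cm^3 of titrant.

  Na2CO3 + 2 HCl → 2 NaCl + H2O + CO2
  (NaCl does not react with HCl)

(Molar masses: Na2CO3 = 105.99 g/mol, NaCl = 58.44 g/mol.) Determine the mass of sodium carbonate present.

n(HCl) = 0.02495 × 0.5933 = 0.01480 mol
Let x = n(Na2CO3), y = n(NaCl).
Titrant: 2x = 0.01480;  mass: 105.99x + 58.44y = 1.265
Solving, x = 7.401 × 10^-3 mol, y = 8.223 × 10^-3 mol
mass of Na2CO3 = 7.401 × 10^-3 × 105.99 = 0.7845 g

0.7845 g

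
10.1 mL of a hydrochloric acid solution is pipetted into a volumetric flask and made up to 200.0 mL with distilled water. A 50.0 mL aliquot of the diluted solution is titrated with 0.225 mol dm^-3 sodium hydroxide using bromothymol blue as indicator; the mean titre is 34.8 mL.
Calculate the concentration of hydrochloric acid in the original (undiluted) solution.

3.10 mol/L

HCl + NaOH → NaCl + H2O
n(NaOH) = 0.0348 × 0.225 = 7.83 × 10^-3 mol
n(HCl) in the aliquot = 7.83 × 10^-3 mol (1:1 ratio)
[HCl]_dilute = 7.83 × 10^-3 / 0.0500 = 0.157 mol/L
Dilution factor = 200.0 / 10.1 = 19.80
[HCl]_stock = 0.157 × 19.80 = 3.10 mol/L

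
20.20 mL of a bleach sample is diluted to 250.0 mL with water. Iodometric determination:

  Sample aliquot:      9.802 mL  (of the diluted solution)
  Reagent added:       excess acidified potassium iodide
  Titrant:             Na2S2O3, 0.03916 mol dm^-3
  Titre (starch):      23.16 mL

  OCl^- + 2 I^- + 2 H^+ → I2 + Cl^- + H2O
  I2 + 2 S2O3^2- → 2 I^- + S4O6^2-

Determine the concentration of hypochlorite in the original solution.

n(S2O3^2-) = 0.02316 × 0.03916 = 9.069 × 10^-4 mol
n(I2) = n(S2O3^2-)/2 = 4.535 × 10^-4 mol
n(OCl^-) in the aliquot = 4.535 × 10^-4 mol (1:1 ratio)
[OCl^-]_dilute = 4.535 × 10^-4 / 0.009802 = 0.04626 mol/L
[OCl^-]_original = 0.04626 × 250.0/20.20 = 0.5726 mol/L

0.5726 mol/L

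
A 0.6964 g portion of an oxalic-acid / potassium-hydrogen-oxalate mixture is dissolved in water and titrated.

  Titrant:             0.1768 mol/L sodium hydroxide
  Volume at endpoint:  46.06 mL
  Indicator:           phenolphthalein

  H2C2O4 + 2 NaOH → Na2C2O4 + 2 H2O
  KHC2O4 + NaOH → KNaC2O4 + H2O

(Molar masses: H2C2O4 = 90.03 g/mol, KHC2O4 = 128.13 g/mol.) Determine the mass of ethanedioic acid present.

n(NaOH) = 0.04606 × 0.1768 = 8.143 × 10^-3 mol
Let x = n(H2C2O4), y = n(KHC2O4).
Titrant: 2x + 1y = 8.143 × 10^-3;  mass: 90.03x + 128.13y = 0.6964
Solving, x = 2.088 × 10^-3 mol, y = 3.968 × 10^-3 mol
mass of H2C2O4 = 2.088 × 10^-3 × 90.03 = 0.1879 g

0.1879 g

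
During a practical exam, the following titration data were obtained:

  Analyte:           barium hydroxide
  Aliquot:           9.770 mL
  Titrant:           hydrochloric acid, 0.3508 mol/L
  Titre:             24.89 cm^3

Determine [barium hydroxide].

0.4468 mol/L

Ba(OH)2 + 2 HCl → BaCl2 + 2 H2O
n(HCl) = 0.02489 L × 0.3508 mol/L = 8.731 × 10^-3 mol
From the 1:2 mole ratio, n(Ba(OH)2) = 1/2 × 8.731 × 10^-3 = 4.366 × 10^-3 mol
[Ba(OH)2] = 4.366 × 10^-3 mol / 0.009770 L = 0.4468 mol/L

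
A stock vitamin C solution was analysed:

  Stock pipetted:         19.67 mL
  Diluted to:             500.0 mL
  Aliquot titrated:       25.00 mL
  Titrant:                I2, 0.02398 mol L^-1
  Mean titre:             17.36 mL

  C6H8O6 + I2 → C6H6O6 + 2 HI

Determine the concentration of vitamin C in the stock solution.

0.4233 mol/L

n(I2) = 0.01736 × 0.02398 = 4.163 × 10^-4 mol
n(C6H8O6) in the aliquot = 4.163 × 10^-4 mol (1:1 ratio)
[C6H8O6]_dilute = 4.163 × 10^-4 / 0.02500 = 0.01665 mol/L
Dilution factor = 500.0 / 19.67 = 25.42
[C6H8O6]_stock = 0.01665 × 25.42 = 0.4233 mol/L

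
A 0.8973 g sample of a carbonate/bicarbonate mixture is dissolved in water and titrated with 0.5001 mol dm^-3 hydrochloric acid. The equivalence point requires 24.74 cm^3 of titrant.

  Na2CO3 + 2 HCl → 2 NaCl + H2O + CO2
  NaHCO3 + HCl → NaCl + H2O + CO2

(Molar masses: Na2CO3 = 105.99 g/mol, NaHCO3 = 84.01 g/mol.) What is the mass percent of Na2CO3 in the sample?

n(HCl) = 0.02474 × 0.5001 = 0.01237 mol
Let x = n(Na2CO3), y = n(NaHCO3).
Titrant: 2x + 1y = 0.01237;  mass: 105.99x + 84.01y = 0.8973
Solving, x = 2.291 × 10^-3 mol, y = 7.790 × 10^-3 mol
mass of Na2CO3 = 2.291 × 10^-3 × 105.99 = 0.2428 g
% Na2CO3 = 0.2428 / 0.8973 × 100 = 27.06 %

27.06 %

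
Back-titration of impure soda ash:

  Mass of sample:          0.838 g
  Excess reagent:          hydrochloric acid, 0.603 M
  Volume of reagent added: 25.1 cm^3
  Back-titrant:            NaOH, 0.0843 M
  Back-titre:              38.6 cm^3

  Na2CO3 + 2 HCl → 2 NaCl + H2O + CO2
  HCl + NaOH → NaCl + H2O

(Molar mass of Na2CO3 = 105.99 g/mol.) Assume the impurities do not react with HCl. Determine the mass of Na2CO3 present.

0.630 g

n(HCl) added = 0.0251 × 0.603 = 0.0151 mol
n(NaOH) used in back-titration = 0.0386 × 0.0843 = 3.25 × 10^-3 mol
n(HCl) left over = 3.25 × 10^-3 mol (1:1 ratio)
n(HCl) consumed by analyte = 0.0151 − 3.25 × 10^-3 = 0.0119 mol
From the 1:2 ratio, n(Na2CO3) = 1/2 × 0.0119 = 5.94 × 10^-3 mol
mass of Na2CO3 = 5.94 × 10^-3 × 105.99 = 0.630 g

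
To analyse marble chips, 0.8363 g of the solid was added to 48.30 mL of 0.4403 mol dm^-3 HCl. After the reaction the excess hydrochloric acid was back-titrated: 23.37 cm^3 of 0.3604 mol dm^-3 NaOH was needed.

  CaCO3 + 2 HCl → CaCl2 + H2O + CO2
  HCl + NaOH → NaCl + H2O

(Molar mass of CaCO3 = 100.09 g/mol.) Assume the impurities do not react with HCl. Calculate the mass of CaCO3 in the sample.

n(HCl) added = 0.04830 × 0.4403 = 0.02127 mol
n(NaOH) used in back-titration = 0.02337 × 0.3604 = 8.423 × 10^-3 mol
n(HCl) left over = 8.423 × 10^-3 mol (1:1 ratio)
n(HCl) consumed by analyte = 0.02127 − 8.423 × 10^-3 = 0.01284 mol
From the 1:2 ratio, n(CaCO3) = 1/2 × 0.01284 = 6.422 × 10^-3 mol
mass of CaCO3 = 6.422 × 10^-3 × 100.09 = 0.6428 g

0.6428 g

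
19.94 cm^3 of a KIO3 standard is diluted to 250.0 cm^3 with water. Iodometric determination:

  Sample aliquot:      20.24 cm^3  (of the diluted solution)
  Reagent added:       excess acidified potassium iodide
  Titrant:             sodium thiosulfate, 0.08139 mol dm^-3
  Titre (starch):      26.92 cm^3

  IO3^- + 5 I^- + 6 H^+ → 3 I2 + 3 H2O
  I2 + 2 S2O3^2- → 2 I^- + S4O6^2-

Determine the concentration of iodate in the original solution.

0.2262 mol/L

n(S2O3^2-) = 0.02692 × 0.08139 = 2.191 × 10^-3 mol
n(I2) = n(S2O3^2-)/2 = 1.096 × 10^-3 mol
From the 1:3 ratio, n(IO3^-) in the aliquot = 1/3 × 1.096 × 10^-3 = 3.652 × 10^-4 mol
[IO3^-]_dilute = 3.652 × 10^-4 / 0.02024 = 0.01804 mol/L
[IO3^-]_original = 0.01804 × 250.0/19.94 = 0.2262 mol/L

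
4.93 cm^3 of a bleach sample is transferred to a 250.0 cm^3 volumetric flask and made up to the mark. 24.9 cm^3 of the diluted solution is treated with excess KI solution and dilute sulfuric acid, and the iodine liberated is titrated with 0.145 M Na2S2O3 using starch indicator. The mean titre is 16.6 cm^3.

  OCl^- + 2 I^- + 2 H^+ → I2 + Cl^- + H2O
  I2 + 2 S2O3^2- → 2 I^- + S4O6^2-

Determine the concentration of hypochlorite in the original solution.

2.45 M

n(S2O3^2-) = 0.0166 × 0.145 = 2.41 × 10^-3 mol
n(I2) = n(S2O3^2-)/2 = 1.20 × 10^-3 mol
n(OCl^-) in the aliquot = 1.20 × 10^-3 mol (1:1 ratio)
[OCl^-]_dilute = 1.20 × 10^-3 / 0.0249 = 0.0483 mol/L
[OCl^-]_original = 0.0483 × 250.0/4.93 = 2.45 mol/L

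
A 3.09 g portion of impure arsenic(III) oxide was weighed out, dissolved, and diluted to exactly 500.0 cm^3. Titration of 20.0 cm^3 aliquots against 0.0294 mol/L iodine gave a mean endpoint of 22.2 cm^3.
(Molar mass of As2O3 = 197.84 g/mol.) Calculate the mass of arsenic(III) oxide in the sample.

1.61 g

As2O3 + 2 I2 + 2 H2O → As2O5 + 4 HI
n(I2) per titration = 0.0222 × 0.0294 = 6.53 × 10^-4 mol
From the 1:2 ratio, n(As2O3) in each aliquot = 1/2 × 6.53 × 10^-4 = 3.26 × 10^-4 mol
n(As2O3) in the whole flask = 3.26 × 10^-4 × 500.0/20.0 = 8.16 × 10^-3 mol
mass of As2O3 = 8.16 × 10^-3 × 197.84 = 1.61 g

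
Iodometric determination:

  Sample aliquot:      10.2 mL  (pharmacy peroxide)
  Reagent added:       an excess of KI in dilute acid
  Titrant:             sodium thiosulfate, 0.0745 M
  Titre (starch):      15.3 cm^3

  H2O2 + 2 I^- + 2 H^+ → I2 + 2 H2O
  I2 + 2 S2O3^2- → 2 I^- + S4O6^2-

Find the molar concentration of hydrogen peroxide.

0.0559 M

n(S2O3^2-) = 0.0153 × 0.0745 = 1.14 × 10^-3 mol
n(I2) = n(S2O3^2-)/2 = 5.70 × 10^-4 mol
n(H2O2) in the aliquot = 5.70 × 10^-4 mol (1:1 ratio)
[H2O2] = 5.70 × 10^-4 / 0.0102 = 0.0559 mol/L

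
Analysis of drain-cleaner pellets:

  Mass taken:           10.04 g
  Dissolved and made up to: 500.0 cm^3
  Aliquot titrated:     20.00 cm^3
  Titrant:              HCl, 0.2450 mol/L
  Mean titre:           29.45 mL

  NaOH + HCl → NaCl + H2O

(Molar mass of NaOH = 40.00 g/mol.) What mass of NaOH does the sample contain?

7.215 g

n(HCl) per titration = 0.02945 × 0.2450 = 7.215 × 10^-3 mol
n(NaOH) in each aliquot = 7.215 × 10^-3 mol (1:1 ratio)
n(NaOH) in the whole flask = 7.215 × 10^-3 × 500.0/20.00 = 0.1804 mol
mass of NaOH = 0.1804 × 40.00 = 7.215 g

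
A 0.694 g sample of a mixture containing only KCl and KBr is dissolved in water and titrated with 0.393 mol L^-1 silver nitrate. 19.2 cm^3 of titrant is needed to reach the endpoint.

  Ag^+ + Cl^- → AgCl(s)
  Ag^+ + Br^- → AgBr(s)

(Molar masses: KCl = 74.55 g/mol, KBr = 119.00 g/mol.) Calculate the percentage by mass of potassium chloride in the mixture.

n(AgNO3) = 0.0192 × 0.393 = 7.55 × 10^-3 mol
Let x = n(KCl), y = n(KBr).
Titrant: 1x + 1y = 7.55 × 10^-3;  mass: 74.55x + 119.00y = 0.694
Solving, x = 4.59 × 10^-3 mol, y = 2.96 × 10^-3 mol
mass of KCl = 4.59 × 10^-3 × 74.55 = 0.342 g
% KCl = 0.342 / 0.694 × 100 = 49.3 %

49.3 %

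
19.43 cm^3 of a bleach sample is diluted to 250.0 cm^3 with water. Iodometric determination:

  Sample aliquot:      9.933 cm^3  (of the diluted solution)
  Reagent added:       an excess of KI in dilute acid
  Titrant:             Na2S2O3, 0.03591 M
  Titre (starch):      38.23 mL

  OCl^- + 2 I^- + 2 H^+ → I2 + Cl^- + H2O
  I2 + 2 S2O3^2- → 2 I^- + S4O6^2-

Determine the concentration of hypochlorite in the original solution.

0.8892 M

n(S2O3^2-) = 0.03823 × 0.03591 = 1.373 × 10^-3 mol
n(I2) = n(S2O3^2-)/2 = 6.864 × 10^-4 mol
n(OCl^-) in the aliquot = 6.864 × 10^-4 mol (1:1 ratio)
[OCl^-]_dilute = 6.864 × 10^-4 / 0.009933 = 0.06910 mol/L
[OCl^-]_original = 0.06910 × 250.0/19.43 = 0.8892 mol/L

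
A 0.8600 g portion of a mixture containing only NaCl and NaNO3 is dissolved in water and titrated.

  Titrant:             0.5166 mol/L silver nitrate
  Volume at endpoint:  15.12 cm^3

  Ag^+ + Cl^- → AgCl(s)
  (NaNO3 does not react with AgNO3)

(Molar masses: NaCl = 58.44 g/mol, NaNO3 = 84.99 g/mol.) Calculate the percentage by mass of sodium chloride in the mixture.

n(AgNO3) = 0.01512 × 0.5166 = 7.811 × 10^-3 mol
Let x = n(NaCl), y = n(NaNO3).
Titrant: 1x = 7.811 × 10^-3;  mass: 58.44x + 84.99y = 0.8600
Solving, x = 7.811 × 10^-3 mol, y = 4.748 × 10^-3 mol
mass of NaCl = 7.811 × 10^-3 × 58.44 = 0.4565 g
% NaCl = 0.4565 / 0.8600 × 100 = 53.08 %

53.08 %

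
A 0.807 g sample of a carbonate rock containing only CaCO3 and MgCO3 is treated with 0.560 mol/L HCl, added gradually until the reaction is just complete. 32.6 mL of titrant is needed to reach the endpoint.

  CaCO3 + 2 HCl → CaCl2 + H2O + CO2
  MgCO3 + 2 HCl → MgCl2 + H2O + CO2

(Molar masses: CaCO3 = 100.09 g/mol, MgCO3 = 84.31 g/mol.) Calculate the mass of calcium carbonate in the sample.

0.237 g

n(HCl) = 0.0326 × 0.560 = 0.0183 mol
Let x = n(CaCO3), y = n(MgCO3).
Titrant: 2x + 2y = 0.0183;  mass: 100.09x + 84.31y = 0.807
Solving, x = 2.37 × 10^-3 mol, y = 6.76 × 10^-3 mol
mass of CaCO3 = 2.37 × 10^-3 × 100.09 = 0.237 g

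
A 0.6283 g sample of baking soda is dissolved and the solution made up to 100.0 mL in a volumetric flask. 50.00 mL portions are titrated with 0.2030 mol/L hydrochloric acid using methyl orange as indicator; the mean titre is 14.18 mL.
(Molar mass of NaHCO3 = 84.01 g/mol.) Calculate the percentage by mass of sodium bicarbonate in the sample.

76.98 %

NaHCO3 + HCl → NaCl + H2O + CO2
n(HCl) per titration = 0.01418 × 0.2030 = 2.879 × 10^-3 mol
n(NaHCO3) in each aliquot = 2.879 × 10^-3 mol (1:1 ratio)
n(NaHCO3) in the whole flask = 2.879 × 10^-3 × 100.0/50.00 = 5.757 × 10^-3 mol
mass of NaHCO3 = 5.757 × 10^-3 × 84.01 = 0.4837 g
% NaHCO3 = 0.4837 / 0.6283 × 100 = 76.98 %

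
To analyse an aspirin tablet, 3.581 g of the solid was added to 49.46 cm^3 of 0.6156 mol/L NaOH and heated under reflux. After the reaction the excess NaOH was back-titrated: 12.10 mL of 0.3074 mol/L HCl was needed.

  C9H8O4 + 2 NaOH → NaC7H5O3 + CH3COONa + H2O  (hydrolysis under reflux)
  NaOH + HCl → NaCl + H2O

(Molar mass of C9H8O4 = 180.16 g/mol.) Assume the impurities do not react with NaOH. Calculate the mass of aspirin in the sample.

n(NaOH) added = 0.04946 × 0.6156 = 0.03045 mol
n(HCl) used in back-titration = 0.01210 × 0.3074 = 3.720 × 10^-3 mol
n(NaOH) left over = 3.720 × 10^-3 mol (1:1 ratio)
n(NaOH) consumed by analyte = 0.03045 − 3.720 × 10^-3 = 0.02673 mol
From the 1:2 ratio, n(C9H8O4) = 1/2 × 0.02673 = 0.01336 mol
mass of C9H8O4 = 0.01336 × 180.16 = 2.408 g

2.408 g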